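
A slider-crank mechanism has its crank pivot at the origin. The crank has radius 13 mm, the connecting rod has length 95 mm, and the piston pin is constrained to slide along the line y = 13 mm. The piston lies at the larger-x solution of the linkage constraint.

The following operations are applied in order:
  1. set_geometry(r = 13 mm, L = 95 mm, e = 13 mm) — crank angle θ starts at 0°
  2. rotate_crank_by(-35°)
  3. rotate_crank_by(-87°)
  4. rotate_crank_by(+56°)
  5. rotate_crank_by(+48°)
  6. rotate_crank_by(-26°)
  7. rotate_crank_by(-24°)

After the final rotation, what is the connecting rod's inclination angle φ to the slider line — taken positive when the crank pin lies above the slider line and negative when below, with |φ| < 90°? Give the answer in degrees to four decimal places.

set_geometry: r = 13 mm, L = 95 mm, e = 13 mm; θ ← 0°
rotate_crank_by(-35°): θ ← 0° -35° = -35°
rotate_crank_by(-87°): θ ← -35° -87° = -122°
rotate_crank_by(+56°): θ ← -122° +56° = -66°
rotate_crank_by(+48°): θ ← -66° +48° = -18°
rotate_crank_by(-26°): θ ← -18° -26° = -44°
rotate_crank_by(-24°): θ ← -44° -24° = -68°
crank pin P = (r cos θ, r sin θ) = (4.869886, -12.053390)
h = r sin θ − e = -12.053390 − 13 = -25.053390
sin φ = h / L = -25.053390 / 95 = -0.26371990
φ = arcsin(-0.26371990) = -15.290903°

-15.2909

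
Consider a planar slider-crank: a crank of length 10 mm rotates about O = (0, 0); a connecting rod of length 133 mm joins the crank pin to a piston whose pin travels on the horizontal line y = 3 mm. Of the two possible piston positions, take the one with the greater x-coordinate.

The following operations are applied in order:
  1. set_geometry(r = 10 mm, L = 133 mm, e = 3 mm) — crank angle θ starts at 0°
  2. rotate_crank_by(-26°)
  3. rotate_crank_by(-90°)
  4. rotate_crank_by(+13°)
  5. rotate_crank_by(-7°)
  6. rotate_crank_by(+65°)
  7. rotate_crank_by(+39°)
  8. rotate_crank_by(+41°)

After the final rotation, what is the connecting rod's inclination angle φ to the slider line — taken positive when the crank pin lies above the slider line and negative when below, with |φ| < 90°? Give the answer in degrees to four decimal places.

set_geometry: r = 10 mm, L = 133 mm, e = 3 mm; θ ← 0°
rotate_crank_by(-26°): θ ← 0° -26° = -26°
rotate_crank_by(-90°): θ ← -26° -90° = -116°
rotate_crank_by(+13°): θ ← -116° +13° = -103°
rotate_crank_by(-7°): θ ← -103° -7° = -110°
rotate_crank_by(+65°): θ ← -110° +65° = -45°
rotate_crank_by(+39°): θ ← -45° +39° = -6°
rotate_crank_by(+41°): θ ← -6° +41° = 35°
crank pin P = (r cos θ, r sin θ) = (8.191520, 5.735764)
h = r sin θ − e = 5.735764 − 3 = 2.735764
sin φ = h / L = 2.735764 / 133 = 0.02056966
φ = arcsin(0.02056966) = 1.178638°

1.1786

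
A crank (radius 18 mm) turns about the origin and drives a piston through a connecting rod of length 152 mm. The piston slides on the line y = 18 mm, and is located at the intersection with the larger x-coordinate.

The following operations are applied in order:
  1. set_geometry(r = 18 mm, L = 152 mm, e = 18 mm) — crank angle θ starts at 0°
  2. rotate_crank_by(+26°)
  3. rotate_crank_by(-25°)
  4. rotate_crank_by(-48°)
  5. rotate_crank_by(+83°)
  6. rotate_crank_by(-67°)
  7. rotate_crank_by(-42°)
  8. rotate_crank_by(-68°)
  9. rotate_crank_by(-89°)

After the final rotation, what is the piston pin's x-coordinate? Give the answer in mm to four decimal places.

140.3715

set_geometry: r = 18 mm, L = 152 mm, e = 18 mm; θ ← 0°
rotate_crank_by(+26°): θ ← 0° +26° = 26°
rotate_crank_by(-25°): θ ← 26° -25° = 1°
rotate_crank_by(-48°): θ ← 1° -48° = -47°
rotate_crank_by(+83°): θ ← -47° +83° = 36°
rotate_crank_by(-67°): θ ← 36° -67° = -31°
rotate_crank_by(-42°): θ ← -31° -42° = -73°
rotate_crank_by(-68°): θ ← -73° -68° = -141°
rotate_crank_by(-89°): θ ← -141° -89° = -230°
crank pin P = (r cos θ, r sin θ) = (-11.570177, 13.788800)
h = r sin θ − e = 13.788800 − 18 = -4.211200
x = r cos θ + √(L² − h²) = -11.570177 + √(23104.0 − 17.7342) = -11.570177 + 151.941653 = 140.371476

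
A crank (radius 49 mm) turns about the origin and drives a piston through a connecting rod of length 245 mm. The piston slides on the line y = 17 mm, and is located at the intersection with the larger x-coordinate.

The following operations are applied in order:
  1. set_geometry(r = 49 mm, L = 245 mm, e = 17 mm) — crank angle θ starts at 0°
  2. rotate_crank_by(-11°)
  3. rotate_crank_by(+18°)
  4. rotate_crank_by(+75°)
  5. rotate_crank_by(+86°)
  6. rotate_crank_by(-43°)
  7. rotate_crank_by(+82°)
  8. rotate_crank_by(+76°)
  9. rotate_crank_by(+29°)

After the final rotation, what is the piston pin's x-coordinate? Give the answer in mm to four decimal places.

271.8939

set_geometry: r = 49 mm, L = 245 mm, e = 17 mm; θ ← 0°
rotate_crank_by(-11°): θ ← 0° -11° = -11°
rotate_crank_by(+18°): θ ← -11° +18° = 7°
rotate_crank_by(+75°): θ ← 7° +75° = 82°
rotate_crank_by(+86°): θ ← 82° +86° = 168°
rotate_crank_by(-43°): θ ← 168° -43° = 125°
rotate_crank_by(+82°): θ ← 125° +82° = 207°
rotate_crank_by(+76°): θ ← 207° +76° = 283°
rotate_crank_by(+29°): θ ← 283° +29° = 312°
crank pin P = (r cos θ, r sin θ) = (32.787400, -36.414096)
h = r sin θ − e = -36.414096 − 17 = -53.414096
x = r cos θ + √(L² − h²) = 32.787400 + √(60025.0 − 2853.0657) = 32.787400 + 239.106533 = 271.893933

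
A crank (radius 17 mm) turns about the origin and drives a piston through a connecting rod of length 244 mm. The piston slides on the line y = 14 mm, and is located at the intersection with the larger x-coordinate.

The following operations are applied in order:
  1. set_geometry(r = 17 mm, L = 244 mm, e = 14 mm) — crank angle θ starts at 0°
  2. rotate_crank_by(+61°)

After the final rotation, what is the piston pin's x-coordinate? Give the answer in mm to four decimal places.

252.2402

set_geometry: r = 17 mm, L = 244 mm, e = 14 mm; θ ← 0°
rotate_crank_by(+61°): θ ← 0° +61° = 61°
crank pin P = (r cos θ, r sin θ) = (8.241764, 14.868535)
h = r sin θ − e = 14.868535 − 14 = 0.868535
x = r cos θ + √(L² − h²) = 8.241764 + √(59536.0 − 0.7544) = 8.241764 + 243.998454 = 252.240218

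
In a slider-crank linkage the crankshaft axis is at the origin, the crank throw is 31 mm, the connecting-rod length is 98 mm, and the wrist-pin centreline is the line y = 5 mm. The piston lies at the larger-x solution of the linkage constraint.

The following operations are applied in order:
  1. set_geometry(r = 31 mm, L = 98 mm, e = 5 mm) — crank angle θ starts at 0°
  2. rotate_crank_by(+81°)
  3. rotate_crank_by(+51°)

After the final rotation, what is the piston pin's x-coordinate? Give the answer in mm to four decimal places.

set_geometry: r = 31 mm, L = 98 mm, e = 5 mm; θ ← 0°
rotate_crank_by(+81°): θ ← 0° +81° = 81°
rotate_crank_by(+51°): θ ← 81° +51° = 132°
crank pin P = (r cos θ, r sin θ) = (-20.743049, 23.037490)
h = r sin θ − e = 23.037490 − 5 = 18.037490
x = r cos θ + √(L² − h²) = -20.743049 + √(9604.0 − 325.3510) = -20.743049 + 96.325744 = 75.582695

75.5827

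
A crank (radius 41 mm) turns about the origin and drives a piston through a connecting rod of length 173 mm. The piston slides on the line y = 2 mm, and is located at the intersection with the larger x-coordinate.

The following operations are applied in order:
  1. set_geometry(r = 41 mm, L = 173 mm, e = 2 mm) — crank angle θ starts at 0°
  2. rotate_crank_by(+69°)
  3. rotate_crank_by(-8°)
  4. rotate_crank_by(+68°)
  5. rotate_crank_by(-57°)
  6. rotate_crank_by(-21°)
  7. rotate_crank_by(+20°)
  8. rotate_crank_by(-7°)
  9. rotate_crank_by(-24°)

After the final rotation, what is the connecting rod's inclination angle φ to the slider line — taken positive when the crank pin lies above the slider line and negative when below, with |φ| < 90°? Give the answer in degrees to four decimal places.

set_geometry: r = 41 mm, L = 173 mm, e = 2 mm; θ ← 0°
rotate_crank_by(+69°): θ ← 0° +69° = 69°
rotate_crank_by(-8°): θ ← 69° -8° = 61°
rotate_crank_by(+68°): θ ← 61° +68° = 129°
rotate_crank_by(-57°): θ ← 129° -57° = 72°
rotate_crank_by(-21°): θ ← 72° -21° = 51°
rotate_crank_by(+20°): θ ← 51° +20° = 71°
rotate_crank_by(-7°): θ ← 71° -7° = 64°
rotate_crank_by(-24°): θ ← 64° -24° = 40°
crank pin P = (r cos θ, r sin θ) = (31.407822, 26.354292)
h = r sin θ − e = 26.354292 − 2 = 24.354292
sin φ = h / L = 24.354292 / 173 = 0.14077625
φ = arcsin(0.14077625) = 8.092767°

8.0928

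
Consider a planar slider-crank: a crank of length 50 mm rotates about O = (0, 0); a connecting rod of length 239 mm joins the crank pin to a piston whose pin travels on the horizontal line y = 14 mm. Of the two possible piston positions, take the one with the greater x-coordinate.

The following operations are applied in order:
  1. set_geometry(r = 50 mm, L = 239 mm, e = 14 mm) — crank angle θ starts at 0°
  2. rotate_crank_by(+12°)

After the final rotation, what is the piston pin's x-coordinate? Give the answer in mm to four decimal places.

287.8802

set_geometry: r = 50 mm, L = 239 mm, e = 14 mm; θ ← 0°
rotate_crank_by(+12°): θ ← 0° +12° = 12°
crank pin P = (r cos θ, r sin θ) = (48.907380, 10.395585)
h = r sin θ − e = 10.395585 − 14 = -3.604415
x = r cos θ + √(L² − h²) = 48.907380 + √(57121.0 − 12.9918) = 48.907380 + 238.972819 = 287.880199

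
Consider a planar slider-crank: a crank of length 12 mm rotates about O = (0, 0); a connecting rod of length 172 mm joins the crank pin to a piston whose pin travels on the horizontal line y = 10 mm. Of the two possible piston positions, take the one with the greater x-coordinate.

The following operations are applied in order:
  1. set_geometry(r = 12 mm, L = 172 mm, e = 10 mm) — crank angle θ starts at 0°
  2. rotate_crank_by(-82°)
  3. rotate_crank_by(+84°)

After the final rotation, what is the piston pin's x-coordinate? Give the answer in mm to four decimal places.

set_geometry: r = 12 mm, L = 172 mm, e = 10 mm; θ ← 0°
rotate_crank_by(-82°): θ ← 0° -82° = -82°
rotate_crank_by(+84°): θ ← -82° +84° = 2°
crank pin P = (r cos θ, r sin θ) = (11.992690, 0.418794)
h = r sin θ − e = 0.418794 − 10 = -9.581206
x = r cos θ + √(L² − h²) = 11.992690 + √(29584.0 − 91.7995) = 11.992690 + 171.732934 = 183.725624

183.7256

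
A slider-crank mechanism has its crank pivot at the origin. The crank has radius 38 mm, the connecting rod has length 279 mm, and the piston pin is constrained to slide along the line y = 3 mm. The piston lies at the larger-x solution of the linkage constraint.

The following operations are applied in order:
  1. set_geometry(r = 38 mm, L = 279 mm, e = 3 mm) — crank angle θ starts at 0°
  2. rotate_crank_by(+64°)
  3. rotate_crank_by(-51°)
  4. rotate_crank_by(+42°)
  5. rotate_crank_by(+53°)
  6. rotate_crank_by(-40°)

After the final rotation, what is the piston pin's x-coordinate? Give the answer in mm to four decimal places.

291.3669

set_geometry: r = 38 mm, L = 279 mm, e = 3 mm; θ ← 0°
rotate_crank_by(+64°): θ ← 0° +64° = 64°
rotate_crank_by(-51°): θ ← 64° -51° = 13°
rotate_crank_by(+42°): θ ← 13° +42° = 55°
rotate_crank_by(+53°): θ ← 55° +53° = 108°
rotate_crank_by(-40°): θ ← 108° -40° = 68°
crank pin P = (r cos θ, r sin θ) = (14.235051, 35.232986)
h = r sin θ − e = 35.232986 − 3 = 32.232986
x = r cos θ + √(L² − h²) = 14.235051 + √(77841.0 − 1038.9654) = 14.235051 + 277.131800 = 291.366851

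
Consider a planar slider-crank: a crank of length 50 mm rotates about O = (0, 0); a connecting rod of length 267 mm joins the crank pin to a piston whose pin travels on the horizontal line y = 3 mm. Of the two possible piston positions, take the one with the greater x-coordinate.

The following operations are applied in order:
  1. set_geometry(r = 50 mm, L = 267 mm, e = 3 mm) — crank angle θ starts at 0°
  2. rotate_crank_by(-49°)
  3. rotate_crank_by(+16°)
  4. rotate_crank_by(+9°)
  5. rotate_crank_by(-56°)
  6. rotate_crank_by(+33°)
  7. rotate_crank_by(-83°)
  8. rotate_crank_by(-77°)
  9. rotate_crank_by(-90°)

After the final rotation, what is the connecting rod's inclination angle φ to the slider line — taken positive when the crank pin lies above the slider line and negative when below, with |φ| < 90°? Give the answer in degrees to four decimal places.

8.9527

set_geometry: r = 50 mm, L = 267 mm, e = 3 mm; θ ← 0°
rotate_crank_by(-49°): θ ← 0° -49° = -49°
rotate_crank_by(+16°): θ ← -49° +16° = -33°
rotate_crank_by(+9°): θ ← -33° +9° = -24°
rotate_crank_by(-56°): θ ← -24° -56° = -80°
rotate_crank_by(+33°): θ ← -80° +33° = -47°
rotate_crank_by(-83°): θ ← -47° -83° = -130°
rotate_crank_by(-77°): θ ← -130° -77° = -207°
rotate_crank_by(-90°): θ ← -207° -90° = -297°
crank pin P = (r cos θ, r sin θ) = (22.699525, 44.550326)
h = r sin θ − e = 44.550326 − 3 = 41.550326
sin φ = h / L = 41.550326 / 267 = 0.15561920
φ = arcsin(0.15561920) = 8.952710°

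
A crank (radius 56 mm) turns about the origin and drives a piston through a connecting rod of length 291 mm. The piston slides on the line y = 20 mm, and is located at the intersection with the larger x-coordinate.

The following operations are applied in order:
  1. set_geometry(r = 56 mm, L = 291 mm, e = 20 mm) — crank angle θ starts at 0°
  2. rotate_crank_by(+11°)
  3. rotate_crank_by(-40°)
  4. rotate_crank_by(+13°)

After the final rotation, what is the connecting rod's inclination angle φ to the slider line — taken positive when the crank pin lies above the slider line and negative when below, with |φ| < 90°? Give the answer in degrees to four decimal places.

-6.9944

set_geometry: r = 56 mm, L = 291 mm, e = 20 mm; θ ← 0°
rotate_crank_by(+11°): θ ← 0° +11° = 11°
rotate_crank_by(-40°): θ ← 11° -40° = -29°
rotate_crank_by(+13°): θ ← -29° +13° = -16°
crank pin P = (r cos θ, r sin θ) = (53.830655, -15.435692)
h = r sin θ − e = -15.435692 − 20 = -35.435692
sin φ = h / L = -35.435692 / 291 = -0.12177214
φ = arcsin(-0.12177214) = -6.994389°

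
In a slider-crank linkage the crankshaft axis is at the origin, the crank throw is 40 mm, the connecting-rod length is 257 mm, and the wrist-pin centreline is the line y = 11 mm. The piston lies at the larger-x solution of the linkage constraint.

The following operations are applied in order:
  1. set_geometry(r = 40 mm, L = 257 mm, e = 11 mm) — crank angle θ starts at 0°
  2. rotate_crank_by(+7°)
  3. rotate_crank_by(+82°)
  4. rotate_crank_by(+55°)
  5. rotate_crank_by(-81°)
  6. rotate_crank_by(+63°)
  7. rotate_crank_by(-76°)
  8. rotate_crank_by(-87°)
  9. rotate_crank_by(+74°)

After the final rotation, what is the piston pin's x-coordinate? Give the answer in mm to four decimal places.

set_geometry: r = 40 mm, L = 257 mm, e = 11 mm; θ ← 0°
rotate_crank_by(+7°): θ ← 0° +7° = 7°
rotate_crank_by(+82°): θ ← 7° +82° = 89°
rotate_crank_by(+55°): θ ← 89° +55° = 144°
rotate_crank_by(-81°): θ ← 144° -81° = 63°
rotate_crank_by(+63°): θ ← 63° +63° = 126°
rotate_crank_by(-76°): θ ← 126° -76° = 50°
rotate_crank_by(-87°): θ ← 50° -87° = -37°
rotate_crank_by(+74°): θ ← -37° +74° = 37°
crank pin P = (r cos θ, r sin θ) = (31.945420, 24.072601)
h = r sin θ − e = 24.072601 − 11 = 13.072601
x = r cos θ + √(L² − h²) = 31.945420 + √(66049.0 − 170.8929) = 31.945420 + 256.667308 = 288.612729

288.6127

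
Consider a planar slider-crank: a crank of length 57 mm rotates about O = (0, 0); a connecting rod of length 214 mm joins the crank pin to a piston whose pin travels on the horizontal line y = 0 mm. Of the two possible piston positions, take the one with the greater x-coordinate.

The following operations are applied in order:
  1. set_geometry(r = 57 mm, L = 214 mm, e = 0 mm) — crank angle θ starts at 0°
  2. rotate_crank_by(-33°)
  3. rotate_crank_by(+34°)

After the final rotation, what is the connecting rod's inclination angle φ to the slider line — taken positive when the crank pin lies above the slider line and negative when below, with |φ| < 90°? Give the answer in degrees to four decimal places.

0.2663

set_geometry: r = 57 mm, L = 214 mm, e = 0 mm; θ ← 0°
rotate_crank_by(-33°): θ ← 0° -33° = -33°
rotate_crank_by(+34°): θ ← -33° +34° = 1°
crank pin P = (r cos θ, r sin θ) = (56.991319, 0.994787)
h = r sin θ − e = 0.994787 − 0 = 0.994787
sin φ = h / L = 0.994787 / 214 = 0.00464854
φ = arcsin(0.00464854) = 0.266343°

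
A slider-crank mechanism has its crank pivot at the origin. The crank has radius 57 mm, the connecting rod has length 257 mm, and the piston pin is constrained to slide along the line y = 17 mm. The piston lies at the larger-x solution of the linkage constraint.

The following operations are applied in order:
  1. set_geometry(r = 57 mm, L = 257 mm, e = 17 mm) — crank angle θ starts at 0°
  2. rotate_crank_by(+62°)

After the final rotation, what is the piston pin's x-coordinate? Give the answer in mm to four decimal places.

set_geometry: r = 57 mm, L = 257 mm, e = 17 mm; θ ← 0°
rotate_crank_by(+62°): θ ← 0° +62° = 62°
crank pin P = (r cos θ, r sin θ) = (26.759879, 50.328013)
h = r sin θ − e = 50.328013 − 17 = 33.328013
x = r cos θ + √(L² − h²) = 26.759879 + √(66049.0 − 1110.7564) = 26.759879 + 254.829833 = 281.589712

281.5897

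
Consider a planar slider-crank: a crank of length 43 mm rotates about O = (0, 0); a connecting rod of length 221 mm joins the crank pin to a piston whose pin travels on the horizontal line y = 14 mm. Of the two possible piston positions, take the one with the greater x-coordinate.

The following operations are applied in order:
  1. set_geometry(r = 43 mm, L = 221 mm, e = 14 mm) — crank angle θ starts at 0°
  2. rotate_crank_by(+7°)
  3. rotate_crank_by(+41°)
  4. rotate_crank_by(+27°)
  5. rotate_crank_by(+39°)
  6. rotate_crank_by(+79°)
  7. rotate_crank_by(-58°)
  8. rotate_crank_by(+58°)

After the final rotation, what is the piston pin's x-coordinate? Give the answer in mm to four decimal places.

177.8305

set_geometry: r = 43 mm, L = 221 mm, e = 14 mm; θ ← 0°
rotate_crank_by(+7°): θ ← 0° +7° = 7°
rotate_crank_by(+41°): θ ← 7° +41° = 48°
rotate_crank_by(+27°): θ ← 48° +27° = 75°
rotate_crank_by(+39°): θ ← 75° +39° = 114°
rotate_crank_by(+79°): θ ← 114° +79° = 193°
rotate_crank_by(-58°): θ ← 193° -58° = 135°
rotate_crank_by(+58°): θ ← 135° +58° = 193°
crank pin P = (r cos θ, r sin θ) = (-41.897913, -9.672895)
h = r sin θ − e = -9.672895 − 14 = -23.672895
x = r cos θ + √(L² − h²) = -41.897913 + √(48841.0 − 560.4060) = -41.897913 + 219.728455 = 177.830542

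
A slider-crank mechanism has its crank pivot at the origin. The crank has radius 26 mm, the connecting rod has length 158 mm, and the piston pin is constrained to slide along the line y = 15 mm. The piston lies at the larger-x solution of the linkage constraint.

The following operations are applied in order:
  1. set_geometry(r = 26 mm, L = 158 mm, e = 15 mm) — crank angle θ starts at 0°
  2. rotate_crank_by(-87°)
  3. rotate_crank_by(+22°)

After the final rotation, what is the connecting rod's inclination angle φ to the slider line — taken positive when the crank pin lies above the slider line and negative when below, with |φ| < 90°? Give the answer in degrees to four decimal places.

set_geometry: r = 26 mm, L = 158 mm, e = 15 mm; θ ← 0°
rotate_crank_by(-87°): θ ← 0° -87° = -87°
rotate_crank_by(+22°): θ ← -87° +22° = -65°
crank pin P = (r cos θ, r sin θ) = (10.988075, -23.564002)
h = r sin θ − e = -23.564002 − 15 = -38.564002
sin φ = h / L = -38.564002 / 158 = -0.24407596
φ = arcsin(-0.24407596) = -14.127233°

-14.1272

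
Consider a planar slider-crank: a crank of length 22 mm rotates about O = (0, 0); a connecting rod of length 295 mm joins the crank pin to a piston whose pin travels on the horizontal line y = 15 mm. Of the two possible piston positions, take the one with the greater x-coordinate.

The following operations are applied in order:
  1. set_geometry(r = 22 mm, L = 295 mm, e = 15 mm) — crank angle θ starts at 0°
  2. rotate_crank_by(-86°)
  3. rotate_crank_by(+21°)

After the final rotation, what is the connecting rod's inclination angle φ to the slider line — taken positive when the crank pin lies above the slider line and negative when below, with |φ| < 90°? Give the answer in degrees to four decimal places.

set_geometry: r = 22 mm, L = 295 mm, e = 15 mm; θ ← 0°
rotate_crank_by(-86°): θ ← 0° -86° = -86°
rotate_crank_by(+21°): θ ← -86° +21° = -65°
crank pin P = (r cos θ, r sin θ) = (9.297602, -19.938771)
h = r sin θ − e = -19.938771 − 15 = -34.938771
sin φ = h / L = -34.938771 / 295 = -0.11843651
φ = arcsin(-0.11843651) = -6.801878°

-6.8019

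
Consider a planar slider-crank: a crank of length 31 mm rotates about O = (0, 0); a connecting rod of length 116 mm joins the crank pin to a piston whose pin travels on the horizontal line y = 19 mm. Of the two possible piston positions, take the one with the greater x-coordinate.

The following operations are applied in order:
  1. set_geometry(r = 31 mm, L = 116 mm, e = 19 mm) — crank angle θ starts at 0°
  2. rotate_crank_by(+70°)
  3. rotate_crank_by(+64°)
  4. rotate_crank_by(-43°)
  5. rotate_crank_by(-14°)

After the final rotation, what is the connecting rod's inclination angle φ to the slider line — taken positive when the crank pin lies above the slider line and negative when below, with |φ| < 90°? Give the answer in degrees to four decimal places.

5.5434

set_geometry: r = 31 mm, L = 116 mm, e = 19 mm; θ ← 0°
rotate_crank_by(+70°): θ ← 0° +70° = 70°
rotate_crank_by(+64°): θ ← 70° +64° = 134°
rotate_crank_by(-43°): θ ← 134° -43° = 91°
rotate_crank_by(-14°): θ ← 91° -14° = 77°
crank pin P = (r cos θ, r sin θ) = (6.973483, 30.205472)
h = r sin θ − e = 30.205472 − 19 = 11.205472
sin φ = h / L = 11.205472 / 116 = 0.09659890
φ = arcsin(0.09659890) = 5.543353°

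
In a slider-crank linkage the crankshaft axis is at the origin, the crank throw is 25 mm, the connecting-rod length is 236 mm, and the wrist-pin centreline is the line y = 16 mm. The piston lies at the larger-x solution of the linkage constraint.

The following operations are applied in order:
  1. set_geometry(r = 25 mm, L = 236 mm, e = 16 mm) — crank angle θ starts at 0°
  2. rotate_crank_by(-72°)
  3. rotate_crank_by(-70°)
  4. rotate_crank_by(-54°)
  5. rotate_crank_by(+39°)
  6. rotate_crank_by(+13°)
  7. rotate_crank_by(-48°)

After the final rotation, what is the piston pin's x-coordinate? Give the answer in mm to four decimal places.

set_geometry: r = 25 mm, L = 236 mm, e = 16 mm; θ ← 0°
rotate_crank_by(-72°): θ ← 0° -72° = -72°
rotate_crank_by(-70°): θ ← -72° -70° = -142°
rotate_crank_by(-54°): θ ← -142° -54° = -196°
rotate_crank_by(+39°): θ ← -196° +39° = -157°
rotate_crank_by(+13°): θ ← -157° +13° = -144°
rotate_crank_by(-48°): θ ← -144° -48° = -192°
crank pin P = (r cos θ, r sin θ) = (-24.453690, 5.197792)
h = r sin θ − e = 5.197792 − 16 = -10.802208
x = r cos θ + √(L² − h²) = -24.453690 + √(55696.0 − 116.6877) = -24.453690 + 235.752651 = 211.298961

211.2990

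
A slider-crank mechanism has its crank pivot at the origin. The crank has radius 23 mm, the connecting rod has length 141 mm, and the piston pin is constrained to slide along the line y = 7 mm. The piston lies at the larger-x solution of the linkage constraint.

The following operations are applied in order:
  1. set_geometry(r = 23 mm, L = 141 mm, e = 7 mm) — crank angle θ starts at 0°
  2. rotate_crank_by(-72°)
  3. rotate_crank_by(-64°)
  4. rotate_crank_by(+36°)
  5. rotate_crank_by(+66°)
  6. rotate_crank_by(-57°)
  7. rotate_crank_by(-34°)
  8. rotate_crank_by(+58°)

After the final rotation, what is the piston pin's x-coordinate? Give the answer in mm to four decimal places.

set_geometry: r = 23 mm, L = 141 mm, e = 7 mm; θ ← 0°
rotate_crank_by(-72°): θ ← 0° -72° = -72°
rotate_crank_by(-64°): θ ← -72° -64° = -136°
rotate_crank_by(+36°): θ ← -136° +36° = -100°
rotate_crank_by(+66°): θ ← -100° +66° = -34°
rotate_crank_by(-57°): θ ← -34° -57° = -91°
rotate_crank_by(-34°): θ ← -91° -34° = -125°
rotate_crank_by(+58°): θ ← -125° +58° = -67°
crank pin P = (r cos θ, r sin θ) = (8.986816, -21.171612)
h = r sin θ − e = -21.171612 − 7 = -28.171612
x = r cos θ + √(L² − h²) = 8.986816 + √(19881.0 − 793.6397) = 8.986816 + 138.157013 = 147.143829

147.1438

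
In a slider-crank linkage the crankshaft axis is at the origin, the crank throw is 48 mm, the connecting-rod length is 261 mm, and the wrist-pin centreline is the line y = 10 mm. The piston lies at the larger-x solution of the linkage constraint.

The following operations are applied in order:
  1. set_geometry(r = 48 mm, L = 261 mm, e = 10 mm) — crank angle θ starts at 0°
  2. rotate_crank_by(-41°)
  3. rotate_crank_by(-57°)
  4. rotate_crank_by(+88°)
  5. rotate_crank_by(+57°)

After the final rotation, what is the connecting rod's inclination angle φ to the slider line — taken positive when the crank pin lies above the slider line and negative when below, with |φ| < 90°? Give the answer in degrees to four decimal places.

5.5197

set_geometry: r = 48 mm, L = 261 mm, e = 10 mm; θ ← 0°
rotate_crank_by(-41°): θ ← 0° -41° = -41°
rotate_crank_by(-57°): θ ← -41° -57° = -98°
rotate_crank_by(+88°): θ ← -98° +88° = -10°
rotate_crank_by(+57°): θ ← -10° +57° = 47°
crank pin P = (r cos θ, r sin θ) = (32.735921, 35.104978)
h = r sin θ − e = 35.104978 − 10 = 25.104978
sin φ = h / L = 25.104978 / 261 = 0.09618765
φ = arcsin(0.09618765) = 5.519680°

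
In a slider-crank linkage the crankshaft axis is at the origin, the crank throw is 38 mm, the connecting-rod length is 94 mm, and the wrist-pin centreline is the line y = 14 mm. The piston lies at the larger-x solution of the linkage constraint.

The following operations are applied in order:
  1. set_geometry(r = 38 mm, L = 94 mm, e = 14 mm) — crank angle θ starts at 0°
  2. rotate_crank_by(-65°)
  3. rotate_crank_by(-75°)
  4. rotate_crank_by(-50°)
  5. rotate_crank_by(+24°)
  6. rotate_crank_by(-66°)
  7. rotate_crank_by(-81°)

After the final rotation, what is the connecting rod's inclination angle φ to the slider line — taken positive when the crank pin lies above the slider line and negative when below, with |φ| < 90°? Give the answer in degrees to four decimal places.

set_geometry: r = 38 mm, L = 94 mm, e = 14 mm; θ ← 0°
rotate_crank_by(-65°): θ ← 0° -65° = -65°
rotate_crank_by(-75°): θ ← -65° -75° = -140°
rotate_crank_by(-50°): θ ← -140° -50° = -190°
rotate_crank_by(+24°): θ ← -190° +24° = -166°
rotate_crank_by(-66°): θ ← -166° -66° = -232°
rotate_crank_by(-81°): θ ← -232° -81° = -313°
crank pin P = (r cos θ, r sin θ) = (25.915938, 27.791441)
h = r sin θ − e = 27.791441 − 14 = 13.791441
sin φ = h / L = 13.791441 / 94 = 0.14671745
φ = arcsin(0.14671745) = 8.436746°

8.4367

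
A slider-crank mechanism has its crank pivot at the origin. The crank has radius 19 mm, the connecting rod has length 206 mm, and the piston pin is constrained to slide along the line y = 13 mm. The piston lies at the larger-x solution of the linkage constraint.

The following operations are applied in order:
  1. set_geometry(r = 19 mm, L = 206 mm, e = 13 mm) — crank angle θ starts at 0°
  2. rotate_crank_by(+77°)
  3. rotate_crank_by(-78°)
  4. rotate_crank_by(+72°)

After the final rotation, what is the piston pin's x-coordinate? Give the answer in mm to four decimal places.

set_geometry: r = 19 mm, L = 206 mm, e = 13 mm; θ ← 0°
rotate_crank_by(+77°): θ ← 0° +77° = 77°
rotate_crank_by(-78°): θ ← 77° -78° = -1°
rotate_crank_by(+72°): θ ← -1° +72° = 71°
crank pin P = (r cos θ, r sin θ) = (6.185795, 17.964853)
h = r sin θ − e = 17.964853 − 13 = 4.964853
x = r cos θ + √(L² − h²) = 6.185795 + √(42436.0 − 24.6498) = 6.185795 + 205.940162 = 212.125957

212.1260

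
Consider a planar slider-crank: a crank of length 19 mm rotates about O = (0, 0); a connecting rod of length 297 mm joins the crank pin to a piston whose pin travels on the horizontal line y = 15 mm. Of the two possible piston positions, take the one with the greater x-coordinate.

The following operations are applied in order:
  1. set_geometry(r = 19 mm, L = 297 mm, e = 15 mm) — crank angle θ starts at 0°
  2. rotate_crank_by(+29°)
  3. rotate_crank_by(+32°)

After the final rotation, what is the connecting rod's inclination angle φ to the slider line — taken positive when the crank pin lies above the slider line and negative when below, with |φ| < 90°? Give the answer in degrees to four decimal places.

set_geometry: r = 19 mm, L = 297 mm, e = 15 mm; θ ← 0°
rotate_crank_by(+29°): θ ← 0° +29° = 29°
rotate_crank_by(+32°): θ ← 29° +32° = 61°
crank pin P = (r cos θ, r sin θ) = (9.211383, 16.617774)
h = r sin θ − e = 16.617774 − 15 = 1.617774
sin φ = h / L = 1.617774 / 297 = 0.00544705
φ = arcsin(0.00544705) = 0.312095°

0.3121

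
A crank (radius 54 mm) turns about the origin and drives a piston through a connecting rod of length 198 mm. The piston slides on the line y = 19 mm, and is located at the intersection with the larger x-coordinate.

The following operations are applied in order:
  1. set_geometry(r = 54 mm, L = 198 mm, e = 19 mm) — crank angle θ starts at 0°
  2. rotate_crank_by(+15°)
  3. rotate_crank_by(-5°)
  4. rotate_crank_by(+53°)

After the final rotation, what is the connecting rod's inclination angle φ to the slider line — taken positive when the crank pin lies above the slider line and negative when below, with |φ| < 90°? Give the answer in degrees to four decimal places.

8.4556

set_geometry: r = 54 mm, L = 198 mm, e = 19 mm; θ ← 0°
rotate_crank_by(+15°): θ ← 0° +15° = 15°
rotate_crank_by(-5°): θ ← 15° -5° = 10°
rotate_crank_by(+53°): θ ← 10° +53° = 63°
crank pin P = (r cos θ, r sin θ) = (24.515487, 48.114352)
h = r sin θ − e = 48.114352 − 19 = 29.114352
sin φ = h / L = 29.114352 / 198 = 0.14704218
φ = arcsin(0.14704218) = 8.455555°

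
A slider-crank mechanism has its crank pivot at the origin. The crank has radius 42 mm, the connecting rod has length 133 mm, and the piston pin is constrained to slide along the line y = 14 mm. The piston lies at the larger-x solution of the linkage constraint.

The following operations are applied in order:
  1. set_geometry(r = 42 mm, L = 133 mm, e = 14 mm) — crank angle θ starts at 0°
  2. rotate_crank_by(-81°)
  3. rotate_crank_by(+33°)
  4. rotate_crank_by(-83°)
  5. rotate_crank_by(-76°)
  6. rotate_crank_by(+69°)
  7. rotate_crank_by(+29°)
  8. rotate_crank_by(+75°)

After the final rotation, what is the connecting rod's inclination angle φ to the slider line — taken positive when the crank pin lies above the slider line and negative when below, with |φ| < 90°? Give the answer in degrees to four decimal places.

-16.3707

set_geometry: r = 42 mm, L = 133 mm, e = 14 mm; θ ← 0°
rotate_crank_by(-81°): θ ← 0° -81° = -81°
rotate_crank_by(+33°): θ ← -81° +33° = -48°
rotate_crank_by(-83°): θ ← -48° -83° = -131°
rotate_crank_by(-76°): θ ← -131° -76° = -207°
rotate_crank_by(+69°): θ ← -207° +69° = -138°
rotate_crank_by(+29°): θ ← -138° +29° = -109°
rotate_crank_by(+75°): θ ← -109° +75° = -34°
crank pin P = (r cos θ, r sin θ) = (34.819578, -23.486102)
h = r sin θ − e = -23.486102 − 14 = -37.486102
sin φ = h / L = -37.486102 / 133 = -0.28185039
φ = arcsin(-0.28185039) = -16.370673°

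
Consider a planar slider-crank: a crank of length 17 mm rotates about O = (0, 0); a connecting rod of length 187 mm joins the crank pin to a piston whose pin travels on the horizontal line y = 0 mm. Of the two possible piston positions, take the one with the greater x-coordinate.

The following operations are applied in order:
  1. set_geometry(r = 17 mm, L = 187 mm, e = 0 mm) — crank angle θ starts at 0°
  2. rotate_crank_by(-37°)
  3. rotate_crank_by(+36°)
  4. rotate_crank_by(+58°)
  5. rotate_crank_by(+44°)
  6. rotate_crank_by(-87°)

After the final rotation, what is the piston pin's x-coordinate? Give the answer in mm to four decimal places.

set_geometry: r = 17 mm, L = 187 mm, e = 0 mm; θ ← 0°
rotate_crank_by(-37°): θ ← 0° -37° = -37°
rotate_crank_by(+36°): θ ← -37° +36° = -1°
rotate_crank_by(+58°): θ ← -1° +58° = 57°
rotate_crank_by(+44°): θ ← 57° +44° = 101°
rotate_crank_by(-87°): θ ← 101° -87° = 14°
crank pin P = (r cos θ, r sin θ) = (16.495027, 4.112672)
h = r sin θ − e = 4.112672 − 0 = 4.112672
x = r cos θ + √(L² − h²) = 16.495027 + √(34969.0 − 16.9141) = 16.495027 + 186.954770 = 203.449797

203.4498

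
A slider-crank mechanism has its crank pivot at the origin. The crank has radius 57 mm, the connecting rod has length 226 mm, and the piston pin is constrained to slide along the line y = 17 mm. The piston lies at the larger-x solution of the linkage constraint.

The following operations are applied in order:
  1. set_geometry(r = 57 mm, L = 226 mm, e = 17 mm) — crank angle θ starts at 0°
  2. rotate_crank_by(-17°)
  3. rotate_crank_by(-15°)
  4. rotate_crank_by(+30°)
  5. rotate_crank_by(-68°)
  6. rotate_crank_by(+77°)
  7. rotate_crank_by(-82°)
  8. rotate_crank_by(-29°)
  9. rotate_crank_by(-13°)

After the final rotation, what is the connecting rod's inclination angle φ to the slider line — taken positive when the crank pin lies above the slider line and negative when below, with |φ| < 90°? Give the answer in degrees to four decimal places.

set_geometry: r = 57 mm, L = 226 mm, e = 17 mm; θ ← 0°
rotate_crank_by(-17°): θ ← 0° -17° = -17°
rotate_crank_by(-15°): θ ← -17° -15° = -32°
rotate_crank_by(+30°): θ ← -32° +30° = -2°
rotate_crank_by(-68°): θ ← -2° -68° = -70°
rotate_crank_by(+77°): θ ← -70° +77° = 7°
rotate_crank_by(-82°): θ ← 7° -82° = -75°
rotate_crank_by(-29°): θ ← -75° -29° = -104°
rotate_crank_by(-13°): θ ← -104° -13° = -117°
crank pin P = (r cos θ, r sin θ) = (-25.877458, -50.787372)
h = r sin θ − e = -50.787372 − 17 = -67.787372
sin φ = h / L = -67.787372 / 226 = -0.29994412
φ = arcsin(-0.29994412) = -17.454247°

-17.4542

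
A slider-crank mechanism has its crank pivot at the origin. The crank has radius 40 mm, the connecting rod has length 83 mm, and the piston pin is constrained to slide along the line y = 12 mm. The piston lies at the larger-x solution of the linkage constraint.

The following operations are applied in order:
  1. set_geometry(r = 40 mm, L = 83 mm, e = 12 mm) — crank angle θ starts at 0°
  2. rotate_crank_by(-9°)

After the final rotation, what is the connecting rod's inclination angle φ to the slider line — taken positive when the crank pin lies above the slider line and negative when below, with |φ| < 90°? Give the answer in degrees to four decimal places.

-12.7072

set_geometry: r = 40 mm, L = 83 mm, e = 12 mm; θ ← 0°
rotate_crank_by(-9°): θ ← 0° -9° = -9°
crank pin P = (r cos θ, r sin θ) = (39.507534, -6.257379)
h = r sin θ − e = -6.257379 − 12 = -18.257379
sin φ = h / L = -18.257379 / 83 = -0.21996842
φ = arcsin(-0.21996842) = -12.707178°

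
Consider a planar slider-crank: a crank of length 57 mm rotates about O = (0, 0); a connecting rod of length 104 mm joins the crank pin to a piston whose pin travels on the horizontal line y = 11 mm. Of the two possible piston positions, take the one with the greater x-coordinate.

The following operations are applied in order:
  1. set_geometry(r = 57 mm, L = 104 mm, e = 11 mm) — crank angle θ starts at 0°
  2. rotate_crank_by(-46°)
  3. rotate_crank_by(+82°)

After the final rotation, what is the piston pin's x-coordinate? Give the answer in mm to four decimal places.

147.6501

set_geometry: r = 57 mm, L = 104 mm, e = 11 mm; θ ← 0°
rotate_crank_by(-46°): θ ← 0° -46° = -46°
rotate_crank_by(+82°): θ ← -46° +82° = 36°
crank pin P = (r cos θ, r sin θ) = (46.113969, 33.503759)
h = r sin θ − e = 33.503759 − 11 = 22.503759
x = r cos θ + √(L² − h²) = 46.113969 + √(10816.0 − 506.4192) = 46.113969 + 101.536106 = 147.650075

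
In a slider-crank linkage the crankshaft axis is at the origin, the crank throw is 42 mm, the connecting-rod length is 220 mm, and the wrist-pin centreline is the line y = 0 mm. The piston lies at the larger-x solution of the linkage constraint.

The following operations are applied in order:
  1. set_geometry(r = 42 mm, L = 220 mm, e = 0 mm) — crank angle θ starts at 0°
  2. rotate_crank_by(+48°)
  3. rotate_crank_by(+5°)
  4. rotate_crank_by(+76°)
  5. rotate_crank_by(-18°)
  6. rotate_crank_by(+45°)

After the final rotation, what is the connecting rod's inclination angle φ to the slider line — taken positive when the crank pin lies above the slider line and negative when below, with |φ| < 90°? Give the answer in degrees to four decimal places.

set_geometry: r = 42 mm, L = 220 mm, e = 0 mm; θ ← 0°
rotate_crank_by(+48°): θ ← 0° +48° = 48°
rotate_crank_by(+5°): θ ← 48° +5° = 53°
rotate_crank_by(+76°): θ ← 53° +76° = 129°
rotate_crank_by(-18°): θ ← 129° -18° = 111°
rotate_crank_by(+45°): θ ← 111° +45° = 156°
crank pin P = (r cos θ, r sin θ) = (-38.368909, 17.082939)
h = r sin θ − e = 17.082939 − 0 = 17.082939
sin φ = h / L = 17.082939 / 220 = 0.07764972
φ = arcsin(0.07764972) = 4.453484°

4.4535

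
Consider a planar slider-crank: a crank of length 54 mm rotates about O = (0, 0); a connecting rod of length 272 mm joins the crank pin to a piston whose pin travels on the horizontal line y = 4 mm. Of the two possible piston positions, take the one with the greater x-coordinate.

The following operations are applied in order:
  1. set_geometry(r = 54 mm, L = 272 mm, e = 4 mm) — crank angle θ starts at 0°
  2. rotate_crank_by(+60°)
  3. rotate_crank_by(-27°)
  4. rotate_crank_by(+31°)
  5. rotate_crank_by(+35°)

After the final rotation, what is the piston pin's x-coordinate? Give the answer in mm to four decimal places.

259.0409

set_geometry: r = 54 mm, L = 272 mm, e = 4 mm; θ ← 0°
rotate_crank_by(+60°): θ ← 0° +60° = 60°
rotate_crank_by(-27°): θ ← 60° -27° = 33°
rotate_crank_by(+31°): θ ← 33° +31° = 64°
rotate_crank_by(+35°): θ ← 64° +35° = 99°
crank pin P = (r cos θ, r sin θ) = (-8.447461, 53.335170)
h = r sin θ − e = 53.335170 − 4 = 49.335170
x = r cos θ + √(L² − h²) = -8.447461 + √(73984.0 − 2433.9590) = -8.447461 + 267.488394 = 259.040933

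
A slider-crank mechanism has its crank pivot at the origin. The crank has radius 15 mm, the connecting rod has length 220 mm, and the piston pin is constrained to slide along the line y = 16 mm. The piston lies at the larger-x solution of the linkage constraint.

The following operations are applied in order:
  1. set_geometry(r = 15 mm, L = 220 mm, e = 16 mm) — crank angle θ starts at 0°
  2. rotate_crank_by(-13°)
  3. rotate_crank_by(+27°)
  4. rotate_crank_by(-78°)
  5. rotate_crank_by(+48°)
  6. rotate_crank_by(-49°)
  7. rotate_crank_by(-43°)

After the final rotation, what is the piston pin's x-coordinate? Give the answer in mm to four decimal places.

213.2729

set_geometry: r = 15 mm, L = 220 mm, e = 16 mm; θ ← 0°
rotate_crank_by(-13°): θ ← 0° -13° = -13°
rotate_crank_by(+27°): θ ← -13° +27° = 14°
rotate_crank_by(-78°): θ ← 14° -78° = -64°
rotate_crank_by(+48°): θ ← -64° +48° = -16°
rotate_crank_by(-49°): θ ← -16° -49° = -65°
rotate_crank_by(-43°): θ ← -65° -43° = -108°
crank pin P = (r cos θ, r sin θ) = (-4.635255, -14.265848)
h = r sin θ − e = -14.265848 − 16 = -30.265848
x = r cos θ + √(L² − h²) = -4.635255 + √(48400.0 − 916.0215) = -4.635255 + 217.908188 = 213.272933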